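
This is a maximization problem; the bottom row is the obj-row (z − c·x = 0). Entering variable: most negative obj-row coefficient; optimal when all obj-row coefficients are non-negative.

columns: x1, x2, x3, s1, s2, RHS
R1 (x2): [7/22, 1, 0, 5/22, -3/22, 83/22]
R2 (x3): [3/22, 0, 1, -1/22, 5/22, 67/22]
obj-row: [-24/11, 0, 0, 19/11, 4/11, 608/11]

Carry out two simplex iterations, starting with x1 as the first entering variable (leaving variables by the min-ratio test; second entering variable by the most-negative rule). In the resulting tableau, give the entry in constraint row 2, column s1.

Ratio test on column x1 — row 1: (83/22)/(7/22) = 83/7; row 2: (67/22)/(3/22) = 67/3. Minimum is 83/7 at row 1 (x2 leaves); pivot element 7/22.
Divide row 1 by 7/22; eliminate column x1 from the other rows.
Second iteration: most negative obj-row entry is -4/7 in column s2, so s2 enters.
Ratio test on column s2 — row 1: entry -3/7 ≤ 0; row 2: (10/7)/(2/7) = 5. Minimum is 5 at row 2 (x3 leaves); pivot element 2/7.
Divide row 2 by 2/7; eliminate column s2 from the other rows.
After both pivots, the entry at constraint row 2, column s1 is -1/2.

-1/2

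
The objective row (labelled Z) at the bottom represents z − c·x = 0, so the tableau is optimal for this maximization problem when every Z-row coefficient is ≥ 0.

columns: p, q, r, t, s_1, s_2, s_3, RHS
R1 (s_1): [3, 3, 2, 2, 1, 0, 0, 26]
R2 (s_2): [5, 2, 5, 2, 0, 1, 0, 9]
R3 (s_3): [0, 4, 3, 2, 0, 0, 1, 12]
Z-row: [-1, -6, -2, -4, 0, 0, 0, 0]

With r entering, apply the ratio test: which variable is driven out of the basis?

Column r entries and ratios — s_1: 26/2 = 13; s_2: 9/5 = 9/5; s_3: 12/3 = 4.
Smallest ratio is 9/5 in the row of s_2, so s_2 leaves.

s_2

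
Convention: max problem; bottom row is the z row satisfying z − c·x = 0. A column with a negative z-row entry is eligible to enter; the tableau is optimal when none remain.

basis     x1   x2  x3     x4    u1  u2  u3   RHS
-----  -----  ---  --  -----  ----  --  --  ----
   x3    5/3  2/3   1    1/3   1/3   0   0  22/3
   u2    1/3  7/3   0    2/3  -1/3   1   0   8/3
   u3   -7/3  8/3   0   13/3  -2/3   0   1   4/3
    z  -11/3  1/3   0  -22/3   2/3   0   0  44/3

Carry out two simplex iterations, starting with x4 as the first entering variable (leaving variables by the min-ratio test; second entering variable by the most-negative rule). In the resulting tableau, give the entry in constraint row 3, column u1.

-1/3

Ratio test on column x4 — row 1: (22/3)/(1/3) = 22; row 2: (8/3)/(2/3) = 4; row 3: (4/3)/(13/3) = 4/13. Minimum is 4/13 at row 3 (u3 leaves); pivot element 13/3.
Divide row 3 by 13/3; eliminate column x4 from the other rows.
Second iteration: most negative z-row entry is -99/13 in column x1, so x1 enters.
Ratio test on column x1 — row 1: (94/13)/(24/13) = 47/12; row 2: (32/13)/(9/13) = 32/9; row 3: entry -7/13 ≤ 0. Minimum is 32/9 at row 2 (u2 leaves); pivot element 9/13.
Divide row 2 by 9/13; eliminate column x1 from the other rows.
After both pivots, the entry at constraint row 3, column u1 is -1/3.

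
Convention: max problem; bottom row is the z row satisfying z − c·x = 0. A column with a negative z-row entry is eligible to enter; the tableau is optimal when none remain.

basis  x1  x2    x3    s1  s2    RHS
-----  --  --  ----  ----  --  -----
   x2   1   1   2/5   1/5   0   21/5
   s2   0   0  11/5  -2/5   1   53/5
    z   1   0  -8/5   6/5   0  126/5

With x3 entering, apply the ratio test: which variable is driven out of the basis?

s2

Column x3 entries and ratios — x2: (21/5)/(2/5) = 21/2; s2: (53/5)/(11/5) = 53/11.
Smallest ratio is 53/11 in the row of s2, so s2 leaves.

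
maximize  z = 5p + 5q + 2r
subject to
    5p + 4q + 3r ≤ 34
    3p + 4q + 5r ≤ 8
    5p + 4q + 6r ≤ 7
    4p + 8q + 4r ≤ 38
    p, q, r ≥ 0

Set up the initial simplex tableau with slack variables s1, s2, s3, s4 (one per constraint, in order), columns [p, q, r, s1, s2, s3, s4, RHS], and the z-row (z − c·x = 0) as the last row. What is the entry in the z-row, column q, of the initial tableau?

The z-row carries the negated objective coefficients: the q entry is -5.

-5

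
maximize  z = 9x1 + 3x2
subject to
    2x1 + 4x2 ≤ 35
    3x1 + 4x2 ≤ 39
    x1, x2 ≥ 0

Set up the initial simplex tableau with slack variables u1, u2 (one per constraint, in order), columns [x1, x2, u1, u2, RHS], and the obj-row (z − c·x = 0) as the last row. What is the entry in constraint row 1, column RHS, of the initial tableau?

The RHS of constraint 1 is b_1 = 35.

35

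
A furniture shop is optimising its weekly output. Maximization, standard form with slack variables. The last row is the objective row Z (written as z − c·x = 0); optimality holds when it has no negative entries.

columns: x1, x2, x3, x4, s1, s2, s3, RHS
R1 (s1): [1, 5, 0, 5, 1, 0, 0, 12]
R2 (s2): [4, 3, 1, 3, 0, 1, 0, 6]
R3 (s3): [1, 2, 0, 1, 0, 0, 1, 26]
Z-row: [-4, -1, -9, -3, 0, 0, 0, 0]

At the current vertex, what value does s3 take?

s3 is basic (row 3); its value is the RHS of that row, 26.

26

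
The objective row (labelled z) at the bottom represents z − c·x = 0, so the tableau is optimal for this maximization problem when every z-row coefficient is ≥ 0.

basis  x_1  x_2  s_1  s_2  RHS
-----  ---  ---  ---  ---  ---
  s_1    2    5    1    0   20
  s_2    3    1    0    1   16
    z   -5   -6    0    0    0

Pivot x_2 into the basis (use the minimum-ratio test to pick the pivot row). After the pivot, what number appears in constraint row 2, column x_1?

Ratio test on column x_2 — row 1: 20/5 = 4; row 2: 16/1 = 16. Minimum is 4 at row 1 (s_1 leaves); pivot element 5.
Divide row 1 by 5; eliminate column x_2 from the other rows.
Row 2 update in column x_1: 3 − 1·(2/5) = 13/5.

13/5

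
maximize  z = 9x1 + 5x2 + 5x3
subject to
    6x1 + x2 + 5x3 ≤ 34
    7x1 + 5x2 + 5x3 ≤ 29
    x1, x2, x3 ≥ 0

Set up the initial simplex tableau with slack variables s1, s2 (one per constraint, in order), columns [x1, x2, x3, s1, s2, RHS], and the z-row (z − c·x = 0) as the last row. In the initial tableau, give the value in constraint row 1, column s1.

1

Slack s1 belongs to constraint 1; its column is the unit vector e_1, so the entry in row 1 is 1.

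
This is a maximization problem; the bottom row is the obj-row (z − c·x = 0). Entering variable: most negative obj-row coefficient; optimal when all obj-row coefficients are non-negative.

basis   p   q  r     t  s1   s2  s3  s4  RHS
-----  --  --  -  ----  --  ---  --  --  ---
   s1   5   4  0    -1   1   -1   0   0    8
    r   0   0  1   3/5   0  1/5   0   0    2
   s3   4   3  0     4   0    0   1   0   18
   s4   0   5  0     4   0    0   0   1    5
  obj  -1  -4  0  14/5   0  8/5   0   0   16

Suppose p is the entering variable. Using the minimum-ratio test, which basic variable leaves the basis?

s1

Column p entries and ratios — s1: 8/5 = 8/5; r: 0 ≤ 0, skip; s3: 18/4 = 9/2; s4: 0 ≤ 0, skip.
Smallest ratio is 8/5 in the row of s1, so s1 leaves.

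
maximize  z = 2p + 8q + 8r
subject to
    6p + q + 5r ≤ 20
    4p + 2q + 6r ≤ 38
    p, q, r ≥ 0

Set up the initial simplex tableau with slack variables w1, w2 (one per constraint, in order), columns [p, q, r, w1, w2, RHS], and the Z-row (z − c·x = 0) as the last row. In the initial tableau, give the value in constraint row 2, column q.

2

Constraint 2 has coefficient 2 on q.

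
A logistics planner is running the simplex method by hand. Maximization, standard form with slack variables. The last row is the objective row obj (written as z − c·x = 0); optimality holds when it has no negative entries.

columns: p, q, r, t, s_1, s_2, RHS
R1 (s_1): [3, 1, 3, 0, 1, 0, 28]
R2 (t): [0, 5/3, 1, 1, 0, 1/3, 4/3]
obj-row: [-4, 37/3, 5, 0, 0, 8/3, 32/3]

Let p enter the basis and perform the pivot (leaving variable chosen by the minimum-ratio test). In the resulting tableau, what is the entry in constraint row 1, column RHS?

28/3

Ratio test on column p — row 1: 28/3 = 28/3; row 2: entry 0 ≤ 0. Minimum is 28/3 at row 1 (s_1 leaves); pivot element 3.
Divide row 1 by 3; eliminate column p from the other rows.
In the new row 1, the RHS entry is the old entry divided by the pivot: 28/3 = 28/3.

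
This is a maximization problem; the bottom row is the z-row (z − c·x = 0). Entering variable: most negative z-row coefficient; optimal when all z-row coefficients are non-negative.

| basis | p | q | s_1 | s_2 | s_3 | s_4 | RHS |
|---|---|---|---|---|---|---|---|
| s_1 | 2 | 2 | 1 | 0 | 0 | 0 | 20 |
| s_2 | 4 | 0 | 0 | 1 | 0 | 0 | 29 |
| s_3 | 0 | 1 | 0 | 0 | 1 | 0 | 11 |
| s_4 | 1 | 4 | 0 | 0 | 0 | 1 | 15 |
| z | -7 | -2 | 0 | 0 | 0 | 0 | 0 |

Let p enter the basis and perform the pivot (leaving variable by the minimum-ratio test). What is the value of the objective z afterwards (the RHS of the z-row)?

203/4

Ratio test on column p — row 1: 20/2 = 10; row 2: 29/4 = 29/4; row 3: entry 0 ≤ 0; row 4: 15/1 = 15. Minimum is 29/4 at row 2 (s_2 leaves); pivot element 4.
Pivot on row 2; the z-row RHS becomes 0 − (-7)·(29/4) = 203/4.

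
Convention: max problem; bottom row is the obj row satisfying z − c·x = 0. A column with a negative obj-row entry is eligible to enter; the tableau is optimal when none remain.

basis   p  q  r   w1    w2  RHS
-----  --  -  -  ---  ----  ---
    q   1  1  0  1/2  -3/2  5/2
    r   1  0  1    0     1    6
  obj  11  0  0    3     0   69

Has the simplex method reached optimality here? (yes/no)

yes

Every obj-row coefficient is ≥ 0, so the tableau is optimal.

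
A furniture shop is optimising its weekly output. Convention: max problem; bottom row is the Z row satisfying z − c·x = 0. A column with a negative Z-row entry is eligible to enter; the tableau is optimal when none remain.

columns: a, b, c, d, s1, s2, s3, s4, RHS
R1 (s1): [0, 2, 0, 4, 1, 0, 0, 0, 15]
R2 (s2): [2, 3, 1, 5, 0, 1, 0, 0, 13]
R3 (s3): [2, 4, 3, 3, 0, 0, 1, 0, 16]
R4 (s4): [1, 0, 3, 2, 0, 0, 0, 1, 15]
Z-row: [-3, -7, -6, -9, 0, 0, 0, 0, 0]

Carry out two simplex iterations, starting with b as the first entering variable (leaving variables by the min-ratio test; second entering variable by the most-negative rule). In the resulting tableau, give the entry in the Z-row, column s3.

8/11

Ratio test on column b — row 1: 15/2 = 15/2; row 2: 13/3 = 13/3; row 3: 16/4 = 4; row 4: entry 0 ≤ 0. Minimum is 4 at row 3 (s3 leaves); pivot element 4.
Divide row 3 by 4; eliminate column b from the other rows.
Second iteration: most negative Z-row entry is -15/4 in column d, so d enters.
Ratio test on column d — row 1: 7/(5/2) = 14/5; row 2: 1/(11/4) = 4/11; row 3: 4/(3/4) = 16/3; row 4: 15/2 = 15/2. Minimum is 4/11 at row 2 (s2 leaves); pivot element 11/4.
Divide row 2 by 11/4; eliminate column d from the other rows.
After both pivots, the entry at the Z-row, column s3 is 8/11.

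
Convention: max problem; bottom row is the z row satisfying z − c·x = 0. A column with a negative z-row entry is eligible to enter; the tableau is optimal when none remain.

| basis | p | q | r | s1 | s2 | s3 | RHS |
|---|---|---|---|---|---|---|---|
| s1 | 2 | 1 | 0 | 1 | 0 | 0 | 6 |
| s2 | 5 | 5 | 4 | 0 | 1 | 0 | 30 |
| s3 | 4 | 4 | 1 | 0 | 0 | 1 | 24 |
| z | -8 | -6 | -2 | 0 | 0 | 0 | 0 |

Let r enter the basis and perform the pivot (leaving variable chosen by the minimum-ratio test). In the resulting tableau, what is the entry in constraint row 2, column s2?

1/4

Ratio test on column r — row 1: entry 0 ≤ 0; row 2: 30/4 = 15/2; row 3: 24/1 = 24. Minimum is 15/2 at row 2 (s2 leaves); pivot element 4.
Divide row 2 by 4; eliminate column r from the other rows.
In the new row 2, the s2 entry is the old entry divided by the pivot: 1/4 = 1/4.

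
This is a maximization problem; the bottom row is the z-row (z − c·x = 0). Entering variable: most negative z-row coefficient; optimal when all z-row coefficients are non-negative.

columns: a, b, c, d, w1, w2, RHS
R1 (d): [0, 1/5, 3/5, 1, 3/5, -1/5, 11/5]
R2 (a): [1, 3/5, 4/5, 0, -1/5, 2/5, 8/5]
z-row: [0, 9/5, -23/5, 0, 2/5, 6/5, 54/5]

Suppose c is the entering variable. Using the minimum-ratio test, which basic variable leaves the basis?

a

Column c entries and ratios — d: (11/5)/(3/5) = 11/3; a: (8/5)/(4/5) = 2.
Smallest ratio is 2 in the row of a, so a leaves.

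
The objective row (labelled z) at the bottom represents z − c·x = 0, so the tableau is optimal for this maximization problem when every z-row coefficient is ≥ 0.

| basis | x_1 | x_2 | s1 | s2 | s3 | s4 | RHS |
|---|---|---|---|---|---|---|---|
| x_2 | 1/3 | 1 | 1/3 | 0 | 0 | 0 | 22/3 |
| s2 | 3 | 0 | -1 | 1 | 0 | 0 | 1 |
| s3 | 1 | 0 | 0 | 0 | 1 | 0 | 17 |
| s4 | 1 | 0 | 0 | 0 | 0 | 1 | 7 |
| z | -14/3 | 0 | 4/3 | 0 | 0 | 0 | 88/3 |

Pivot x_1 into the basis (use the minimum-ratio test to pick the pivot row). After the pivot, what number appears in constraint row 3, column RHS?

50/3

Ratio test on column x_1 — row 1: (22/3)/(1/3) = 22; row 2: 1/3 = 1/3; row 3: 17/1 = 17; row 4: 7/1 = 7. Minimum is 1/3 at row 2 (s2 leaves); pivot element 3.
Divide row 2 by 3; eliminate column x_1 from the other rows.
Row 3 update in column RHS: 17 − 1·(1/3) = 50/3.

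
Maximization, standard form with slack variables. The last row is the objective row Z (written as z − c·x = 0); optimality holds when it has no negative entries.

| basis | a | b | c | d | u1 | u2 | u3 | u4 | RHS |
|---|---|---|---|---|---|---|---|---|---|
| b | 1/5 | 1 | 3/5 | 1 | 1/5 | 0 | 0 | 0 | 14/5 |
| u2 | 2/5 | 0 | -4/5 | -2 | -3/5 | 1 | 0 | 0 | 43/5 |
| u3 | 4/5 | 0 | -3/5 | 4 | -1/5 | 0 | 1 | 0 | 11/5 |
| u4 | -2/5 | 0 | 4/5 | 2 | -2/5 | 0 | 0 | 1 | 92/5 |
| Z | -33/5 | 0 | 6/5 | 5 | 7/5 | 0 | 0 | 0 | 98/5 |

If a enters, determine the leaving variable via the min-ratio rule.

Column a entries and ratios — b: (14/5)/(1/5) = 14; u2: (43/5)/(2/5) = 43/2; u3: (11/5)/(4/5) = 11/4; u4: -2/5 ≤ 0, skip.
Smallest ratio is 11/4 in the row of u3, so u3 leaves.

u3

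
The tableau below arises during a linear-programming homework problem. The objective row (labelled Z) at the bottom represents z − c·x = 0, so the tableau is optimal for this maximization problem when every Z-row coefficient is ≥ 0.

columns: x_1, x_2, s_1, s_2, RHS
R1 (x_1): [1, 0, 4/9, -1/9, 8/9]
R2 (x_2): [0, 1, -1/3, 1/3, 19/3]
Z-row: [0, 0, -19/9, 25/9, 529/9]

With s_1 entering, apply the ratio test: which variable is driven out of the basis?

x_1

Column s_1 entries and ratios — x_1: (8/9)/(4/9) = 2; x_2: -1/3 ≤ 0, skip.
Smallest ratio is 2 in the row of x_1, so x_1 leaves.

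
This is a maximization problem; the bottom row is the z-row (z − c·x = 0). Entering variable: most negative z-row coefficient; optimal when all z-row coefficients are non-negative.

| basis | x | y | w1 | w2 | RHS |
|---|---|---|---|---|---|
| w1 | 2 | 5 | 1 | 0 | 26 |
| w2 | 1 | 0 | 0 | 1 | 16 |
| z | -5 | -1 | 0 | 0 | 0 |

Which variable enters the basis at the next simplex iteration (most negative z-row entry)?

x

Negative z-row entries: x: -5, y: -1.
The most negative is -5 in column x, so x enters.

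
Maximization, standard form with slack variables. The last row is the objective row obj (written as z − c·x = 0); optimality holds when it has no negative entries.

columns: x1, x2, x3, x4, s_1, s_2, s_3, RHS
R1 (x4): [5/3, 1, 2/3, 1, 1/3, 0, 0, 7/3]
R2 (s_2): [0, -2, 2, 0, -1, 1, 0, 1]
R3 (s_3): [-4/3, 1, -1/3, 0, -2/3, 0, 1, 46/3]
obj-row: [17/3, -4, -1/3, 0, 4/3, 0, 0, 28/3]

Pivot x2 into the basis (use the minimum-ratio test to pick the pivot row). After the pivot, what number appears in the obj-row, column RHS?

56/3

Ratio test on column x2 — row 1: (7/3)/1 = 7/3; row 2: entry -2 ≤ 0; row 3: (46/3)/1 = 46/3. Minimum is 7/3 at row 1 (x4 leaves); pivot element 1.
Divide row 1 by 1; eliminate column x2 from the other rows.
obj-row update in column RHS: 28/3 − (-4)·(7/3) = 56/3.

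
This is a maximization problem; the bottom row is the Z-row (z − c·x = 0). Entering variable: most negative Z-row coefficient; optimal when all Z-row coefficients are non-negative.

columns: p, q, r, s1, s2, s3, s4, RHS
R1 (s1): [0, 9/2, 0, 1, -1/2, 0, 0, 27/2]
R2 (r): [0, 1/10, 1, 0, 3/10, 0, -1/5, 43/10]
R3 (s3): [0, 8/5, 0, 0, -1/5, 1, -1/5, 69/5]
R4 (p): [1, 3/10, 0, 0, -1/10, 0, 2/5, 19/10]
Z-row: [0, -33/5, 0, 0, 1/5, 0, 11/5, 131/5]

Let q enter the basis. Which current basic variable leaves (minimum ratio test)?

Column q entries and ratios — s1: (27/2)/(9/2) = 3; r: (43/10)/(1/10) = 43; s3: (69/5)/(8/5) = 69/8; p: (19/10)/(3/10) = 19/3.
Smallest ratio is 3 in the row of s1, so s1 leaves.

s1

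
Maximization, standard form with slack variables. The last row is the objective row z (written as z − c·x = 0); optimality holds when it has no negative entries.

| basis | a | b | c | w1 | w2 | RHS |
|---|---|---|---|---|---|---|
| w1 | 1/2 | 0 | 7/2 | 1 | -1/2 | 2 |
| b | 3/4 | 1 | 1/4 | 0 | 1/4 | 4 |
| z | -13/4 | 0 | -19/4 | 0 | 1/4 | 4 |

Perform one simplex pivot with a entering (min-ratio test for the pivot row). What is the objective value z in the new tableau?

17

Ratio test on column a — row 1: 2/(1/2) = 4; row 2: 4/(3/4) = 16/3. Minimum is 4 at row 1 (w1 leaves); pivot element 1/2.
Pivot on row 1; the z-row RHS becomes 4 − (-13/4)·4 = 17.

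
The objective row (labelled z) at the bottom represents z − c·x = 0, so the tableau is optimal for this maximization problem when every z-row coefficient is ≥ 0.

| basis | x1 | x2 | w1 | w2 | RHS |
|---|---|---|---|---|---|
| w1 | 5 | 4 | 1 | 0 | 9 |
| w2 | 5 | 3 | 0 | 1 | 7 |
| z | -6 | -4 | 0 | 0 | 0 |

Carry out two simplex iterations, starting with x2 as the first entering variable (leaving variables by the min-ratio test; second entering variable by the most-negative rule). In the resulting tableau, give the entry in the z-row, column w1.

Ratio test on column x2 — row 1: 9/4 = 9/4; row 2: 7/3 = 7/3. Minimum is 9/4 at row 1 (w1 leaves); pivot element 4.
Divide row 1 by 4; eliminate column x2 from the other rows.
Second iteration: most negative z-row entry is -1 in column x1, so x1 enters.
Ratio test on column x1 — row 1: (9/4)/(5/4) = 9/5; row 2: (1/4)/(5/4) = 1/5. Minimum is 1/5 at row 2 (w2 leaves); pivot element 5/4.
Divide row 2 by 5/4; eliminate column x1 from the other rows.
After both pivots, the entry at the z-row, column w1 is 2/5.

2/5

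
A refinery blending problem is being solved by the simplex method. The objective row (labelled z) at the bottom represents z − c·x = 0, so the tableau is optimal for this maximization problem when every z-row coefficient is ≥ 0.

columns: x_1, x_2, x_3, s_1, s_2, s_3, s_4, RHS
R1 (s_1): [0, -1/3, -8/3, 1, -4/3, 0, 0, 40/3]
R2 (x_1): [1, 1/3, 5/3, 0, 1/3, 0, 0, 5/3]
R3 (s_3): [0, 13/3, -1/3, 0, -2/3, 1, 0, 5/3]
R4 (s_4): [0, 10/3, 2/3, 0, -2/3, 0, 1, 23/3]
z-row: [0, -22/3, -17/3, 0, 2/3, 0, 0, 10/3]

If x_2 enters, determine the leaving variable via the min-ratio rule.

Column x_2 entries and ratios — s_1: -1/3 ≤ 0, skip; x_1: (5/3)/(1/3) = 5; s_3: (5/3)/(13/3) = 5/13; s_4: (23/3)/(10/3) = 23/10.
Smallest ratio is 5/13 in the row of s_3, so s_3 leaves.

s_3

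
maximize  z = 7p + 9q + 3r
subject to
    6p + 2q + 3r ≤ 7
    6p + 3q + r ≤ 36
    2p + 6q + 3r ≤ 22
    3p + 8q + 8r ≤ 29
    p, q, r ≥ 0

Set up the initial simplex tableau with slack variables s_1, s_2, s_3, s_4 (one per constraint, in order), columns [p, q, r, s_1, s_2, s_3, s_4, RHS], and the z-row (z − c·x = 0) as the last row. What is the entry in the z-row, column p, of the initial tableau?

-7

The z-row carries the negated objective coefficients: the p entry is -7.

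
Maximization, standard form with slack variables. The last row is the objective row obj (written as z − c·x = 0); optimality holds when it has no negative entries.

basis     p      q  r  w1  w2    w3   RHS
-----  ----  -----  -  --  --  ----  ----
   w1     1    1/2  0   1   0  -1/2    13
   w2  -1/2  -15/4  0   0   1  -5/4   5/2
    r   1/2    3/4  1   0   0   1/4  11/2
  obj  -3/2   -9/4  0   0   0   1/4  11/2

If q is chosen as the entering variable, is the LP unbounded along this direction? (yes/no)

no

Column q has positive entries in row(s) 1, 3, so the ratio test bounds it — not unbounded.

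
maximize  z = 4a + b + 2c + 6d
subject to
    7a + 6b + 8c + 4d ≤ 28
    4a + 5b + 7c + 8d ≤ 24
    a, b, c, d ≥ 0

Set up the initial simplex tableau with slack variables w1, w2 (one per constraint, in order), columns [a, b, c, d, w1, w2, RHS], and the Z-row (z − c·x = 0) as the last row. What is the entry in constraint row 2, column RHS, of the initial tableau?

The RHS of constraint 2 is b_2 = 24.

24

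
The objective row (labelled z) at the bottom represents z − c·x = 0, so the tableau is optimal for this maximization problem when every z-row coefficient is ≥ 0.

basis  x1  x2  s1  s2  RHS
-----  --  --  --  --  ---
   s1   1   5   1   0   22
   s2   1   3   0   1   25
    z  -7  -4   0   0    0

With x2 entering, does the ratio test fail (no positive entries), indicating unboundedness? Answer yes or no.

Column x2 has positive entries in row(s) 1, 2, so the ratio test bounds it — not unbounded.

no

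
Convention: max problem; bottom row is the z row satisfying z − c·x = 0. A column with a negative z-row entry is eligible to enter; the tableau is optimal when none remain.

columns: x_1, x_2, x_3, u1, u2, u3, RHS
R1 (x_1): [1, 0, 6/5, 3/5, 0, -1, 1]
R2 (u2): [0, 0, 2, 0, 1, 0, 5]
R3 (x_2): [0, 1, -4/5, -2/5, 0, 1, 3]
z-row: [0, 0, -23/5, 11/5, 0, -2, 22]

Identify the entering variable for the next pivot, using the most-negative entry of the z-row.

x_3

Negative z-row entries: x_3: -23/5, u3: -2.
The most negative is -23/5 in column x_3, so x_3 enters.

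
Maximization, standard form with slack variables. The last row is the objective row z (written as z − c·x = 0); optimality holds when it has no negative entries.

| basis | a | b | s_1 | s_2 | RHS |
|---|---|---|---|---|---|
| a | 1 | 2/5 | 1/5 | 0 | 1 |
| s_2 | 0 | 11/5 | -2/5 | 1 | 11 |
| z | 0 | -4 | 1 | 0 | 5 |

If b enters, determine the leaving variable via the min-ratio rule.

Column b entries and ratios — a: 1/(2/5) = 5/2; s_2: 11/(11/5) = 5.
Smallest ratio is 5/2 in the row of a, so a leaves.

a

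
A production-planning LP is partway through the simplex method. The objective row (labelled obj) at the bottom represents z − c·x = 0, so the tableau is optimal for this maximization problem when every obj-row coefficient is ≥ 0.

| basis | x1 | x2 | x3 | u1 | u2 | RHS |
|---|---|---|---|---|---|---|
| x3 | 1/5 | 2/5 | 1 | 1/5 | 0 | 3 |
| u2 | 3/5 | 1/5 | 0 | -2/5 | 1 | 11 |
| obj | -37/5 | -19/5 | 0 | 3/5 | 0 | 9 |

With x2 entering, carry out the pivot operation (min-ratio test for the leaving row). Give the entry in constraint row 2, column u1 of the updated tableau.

-1/2

Ratio test on column x2 — row 1: 3/(2/5) = 15/2; row 2: 11/(1/5) = 55. Minimum is 15/2 at row 1 (x3 leaves); pivot element 2/5.
Divide row 1 by 2/5; eliminate column x2 from the other rows.
Row 2 update in column u1: -2/5 − (1/5)·(1/2) = -1/2.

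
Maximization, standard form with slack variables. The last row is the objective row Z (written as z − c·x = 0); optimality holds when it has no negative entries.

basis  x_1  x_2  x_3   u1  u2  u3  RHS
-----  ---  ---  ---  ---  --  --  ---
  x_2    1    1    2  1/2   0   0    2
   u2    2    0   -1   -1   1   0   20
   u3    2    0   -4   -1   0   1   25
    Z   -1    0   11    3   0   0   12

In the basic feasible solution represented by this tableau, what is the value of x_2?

2

x_2 is basic (row 1); its value is the RHS of that row, 2.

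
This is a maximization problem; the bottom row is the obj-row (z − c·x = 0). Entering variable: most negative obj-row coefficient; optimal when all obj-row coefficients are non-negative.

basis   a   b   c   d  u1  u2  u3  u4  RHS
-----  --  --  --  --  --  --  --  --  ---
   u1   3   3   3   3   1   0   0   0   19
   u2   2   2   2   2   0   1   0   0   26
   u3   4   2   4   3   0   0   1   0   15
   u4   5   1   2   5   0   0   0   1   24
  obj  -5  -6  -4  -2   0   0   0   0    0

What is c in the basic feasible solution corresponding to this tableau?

c is not in the basis, so in the current basic feasible solution c = 0.

0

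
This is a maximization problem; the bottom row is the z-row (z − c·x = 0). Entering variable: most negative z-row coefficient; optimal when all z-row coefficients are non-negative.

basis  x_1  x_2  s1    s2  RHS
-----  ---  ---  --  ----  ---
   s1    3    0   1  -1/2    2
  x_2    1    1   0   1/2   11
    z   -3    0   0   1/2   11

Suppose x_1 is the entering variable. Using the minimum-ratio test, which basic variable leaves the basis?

Column x_1 entries and ratios — s1: 2/3 = 2/3; x_2: 11/1 = 11.
Smallest ratio is 2/3 in the row of s1, so s1 leaves.

s1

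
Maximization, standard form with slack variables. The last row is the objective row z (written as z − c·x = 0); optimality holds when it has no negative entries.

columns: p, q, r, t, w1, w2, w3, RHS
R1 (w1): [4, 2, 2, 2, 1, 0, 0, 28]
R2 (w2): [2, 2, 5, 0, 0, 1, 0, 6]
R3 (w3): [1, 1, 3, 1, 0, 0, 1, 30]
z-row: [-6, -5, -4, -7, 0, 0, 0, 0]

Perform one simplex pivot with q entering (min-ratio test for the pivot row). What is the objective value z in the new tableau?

15

Ratio test on column q — row 1: 28/2 = 14; row 2: 6/2 = 3; row 3: 30/1 = 30. Minimum is 3 at row 2 (w2 leaves); pivot element 2.
Pivot on row 2; the z-row RHS becomes 0 − (-5)·3 = 15.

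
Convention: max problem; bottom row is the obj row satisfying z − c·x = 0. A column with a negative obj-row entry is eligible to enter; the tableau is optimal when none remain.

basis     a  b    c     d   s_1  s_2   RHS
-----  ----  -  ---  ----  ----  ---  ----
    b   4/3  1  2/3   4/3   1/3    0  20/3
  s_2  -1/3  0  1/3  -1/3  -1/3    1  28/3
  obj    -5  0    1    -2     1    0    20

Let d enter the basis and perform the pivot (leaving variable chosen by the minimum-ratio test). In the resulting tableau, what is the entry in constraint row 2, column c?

1/2

Ratio test on column d — row 1: (20/3)/(4/3) = 5; row 2: entry -1/3 ≤ 0. Minimum is 5 at row 1 (b leaves); pivot element 4/3.
Divide row 1 by 4/3; eliminate column d from the other rows.
Row 2 update in column c: 1/3 − (-1/3)·(1/2) = 1/2.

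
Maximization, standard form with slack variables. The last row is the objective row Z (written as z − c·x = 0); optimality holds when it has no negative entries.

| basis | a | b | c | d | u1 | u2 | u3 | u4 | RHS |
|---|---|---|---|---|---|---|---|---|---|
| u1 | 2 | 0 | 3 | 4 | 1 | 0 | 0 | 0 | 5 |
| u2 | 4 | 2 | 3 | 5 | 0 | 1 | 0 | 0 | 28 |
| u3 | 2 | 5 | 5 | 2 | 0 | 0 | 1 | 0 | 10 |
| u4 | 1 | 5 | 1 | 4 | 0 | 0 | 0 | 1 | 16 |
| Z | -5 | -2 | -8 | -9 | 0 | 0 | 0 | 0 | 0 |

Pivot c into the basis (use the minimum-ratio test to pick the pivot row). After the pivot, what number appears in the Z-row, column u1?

8/3

Ratio test on column c — row 1: 5/3 = 5/3; row 2: 28/3 = 28/3; row 3: 10/5 = 2; row 4: 16/1 = 16. Minimum is 5/3 at row 1 (u1 leaves); pivot element 3.
Divide row 1 by 3; eliminate column c from the other rows.
Z-row update in column u1: 0 − (-8)·(1/3) = 8/3.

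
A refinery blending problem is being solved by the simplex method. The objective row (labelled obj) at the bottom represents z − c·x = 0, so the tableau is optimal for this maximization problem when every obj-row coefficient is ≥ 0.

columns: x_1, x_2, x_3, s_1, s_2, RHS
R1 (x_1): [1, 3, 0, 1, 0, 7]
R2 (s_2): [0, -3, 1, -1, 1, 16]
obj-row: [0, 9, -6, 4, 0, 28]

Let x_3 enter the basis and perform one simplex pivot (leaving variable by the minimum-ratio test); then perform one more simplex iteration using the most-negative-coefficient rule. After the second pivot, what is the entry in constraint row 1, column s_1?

Ratio test on column x_3 — row 1: entry 0 ≤ 0; row 2: 16/1 = 16. Minimum is 16 at row 2 (s_2 leaves); pivot element 1.
Divide row 2 by 1; eliminate column x_3 from the other rows.
Second iteration: most negative obj-row entry is -9 in column x_2, so x_2 enters.
Ratio test on column x_2 — row 1: 7/3 = 7/3; row 2: entry -3 ≤ 0. Minimum is 7/3 at row 1 (x_1 leaves); pivot element 3.
Divide row 1 by 3; eliminate column x_2 from the other rows.
After both pivots, the entry at constraint row 1, column s_1 is 1/3.

1/3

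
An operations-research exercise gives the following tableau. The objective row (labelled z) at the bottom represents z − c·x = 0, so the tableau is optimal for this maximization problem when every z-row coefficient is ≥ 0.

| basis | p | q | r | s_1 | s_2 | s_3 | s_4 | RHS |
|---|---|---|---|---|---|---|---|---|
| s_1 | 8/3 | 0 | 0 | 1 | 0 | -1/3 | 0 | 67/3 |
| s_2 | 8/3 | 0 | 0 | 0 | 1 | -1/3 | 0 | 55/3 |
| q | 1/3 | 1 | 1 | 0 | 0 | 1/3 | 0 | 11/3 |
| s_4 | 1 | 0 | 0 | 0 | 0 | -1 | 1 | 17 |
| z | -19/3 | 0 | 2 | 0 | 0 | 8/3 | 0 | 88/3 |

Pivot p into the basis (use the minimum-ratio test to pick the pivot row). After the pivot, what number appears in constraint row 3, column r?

1

Ratio test on column p — row 1: (67/3)/(8/3) = 67/8; row 2: (55/3)/(8/3) = 55/8; row 3: (11/3)/(1/3) = 11; row 4: 17/1 = 17. Minimum is 55/8 at row 2 (s_2 leaves); pivot element 8/3.
Divide row 2 by 8/3; eliminate column p from the other rows.
Row 3 update in column r: 1 − (1/3)·0 = 1.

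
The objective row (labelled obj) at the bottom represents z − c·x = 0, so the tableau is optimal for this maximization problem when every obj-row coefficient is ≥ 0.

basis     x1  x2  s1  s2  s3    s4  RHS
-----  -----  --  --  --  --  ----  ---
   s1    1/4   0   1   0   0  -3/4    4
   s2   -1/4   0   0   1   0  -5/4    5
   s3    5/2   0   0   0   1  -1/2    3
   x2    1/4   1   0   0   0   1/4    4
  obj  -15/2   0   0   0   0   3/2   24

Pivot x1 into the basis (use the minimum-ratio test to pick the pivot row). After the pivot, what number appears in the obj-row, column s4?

Ratio test on column x1 — row 1: 4/(1/4) = 16; row 2: entry -1/4 ≤ 0; row 3: 3/(5/2) = 6/5; row 4: 4/(1/4) = 16. Minimum is 6/5 at row 3 (s3 leaves); pivot element 5/2.
Divide row 3 by 5/2; eliminate column x1 from the other rows.
obj-row update in column s4: 3/2 − (-15/2)·(-1/5) = 0.

0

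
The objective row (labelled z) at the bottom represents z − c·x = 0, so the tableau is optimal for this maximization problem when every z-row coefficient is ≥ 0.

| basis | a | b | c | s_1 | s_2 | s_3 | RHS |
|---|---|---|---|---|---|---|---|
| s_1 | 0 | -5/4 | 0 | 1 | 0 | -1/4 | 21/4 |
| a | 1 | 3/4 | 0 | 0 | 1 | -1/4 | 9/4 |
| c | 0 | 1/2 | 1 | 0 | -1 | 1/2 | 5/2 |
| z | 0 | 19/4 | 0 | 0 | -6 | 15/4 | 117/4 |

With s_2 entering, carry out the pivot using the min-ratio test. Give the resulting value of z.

Ratio test on column s_2 — row 1: entry 0 ≤ 0; row 2: (9/4)/1 = 9/4; row 3: entry -1 ≤ 0. Minimum is 9/4 at row 2 (a leaves); pivot element 1.
Pivot on row 2; the z-row RHS becomes 117/4 − (-6)·(9/4) = 171/4.

171/4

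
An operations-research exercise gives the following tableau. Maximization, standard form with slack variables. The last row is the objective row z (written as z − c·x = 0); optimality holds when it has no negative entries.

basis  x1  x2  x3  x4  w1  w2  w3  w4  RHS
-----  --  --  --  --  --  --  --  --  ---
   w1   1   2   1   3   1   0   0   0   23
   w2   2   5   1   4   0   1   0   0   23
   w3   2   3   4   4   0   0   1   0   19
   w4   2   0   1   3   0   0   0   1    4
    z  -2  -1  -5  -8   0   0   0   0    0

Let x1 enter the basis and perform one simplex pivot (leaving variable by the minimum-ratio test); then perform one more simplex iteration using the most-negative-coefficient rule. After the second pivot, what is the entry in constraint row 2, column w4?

-4/3

Ratio test on column x1 — row 1: 23/1 = 23; row 2: 23/2 = 23/2; row 3: 19/2 = 19/2; row 4: 4/2 = 2. Minimum is 2 at row 4 (w4 leaves); pivot element 2.
Divide row 4 by 2; eliminate column x1 from the other rows.
Second iteration: most negative z-row entry is -5 in column x4, so x4 enters.
Ratio test on column x4 — row 1: 21/(3/2) = 14; row 2: 19/1 = 19; row 3: 15/1 = 15; row 4: 2/(3/2) = 4/3. Minimum is 4/3 at row 4 (x1 leaves); pivot element 3/2.
Divide row 4 by 3/2; eliminate column x4 from the other rows.
After both pivots, the entry at constraint row 2, column w4 is -4/3.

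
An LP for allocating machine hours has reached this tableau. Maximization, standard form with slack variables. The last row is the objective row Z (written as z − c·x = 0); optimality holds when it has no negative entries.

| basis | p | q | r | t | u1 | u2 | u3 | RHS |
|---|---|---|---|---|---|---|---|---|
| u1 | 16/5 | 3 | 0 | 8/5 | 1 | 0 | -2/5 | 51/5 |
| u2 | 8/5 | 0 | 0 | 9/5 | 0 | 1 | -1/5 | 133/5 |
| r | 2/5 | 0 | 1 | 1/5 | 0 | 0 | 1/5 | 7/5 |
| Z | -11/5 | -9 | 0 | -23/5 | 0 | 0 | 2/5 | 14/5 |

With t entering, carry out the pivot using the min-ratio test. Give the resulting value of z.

Ratio test on column t — row 1: (51/5)/(8/5) = 51/8; row 2: (133/5)/(9/5) = 133/9; row 3: (7/5)/(1/5) = 7. Minimum is 51/8 at row 1 (u1 leaves); pivot element 8/5.
Pivot on row 1; the Z-row RHS becomes 14/5 − (-23/5)·(51/8) = 257/8.

257/8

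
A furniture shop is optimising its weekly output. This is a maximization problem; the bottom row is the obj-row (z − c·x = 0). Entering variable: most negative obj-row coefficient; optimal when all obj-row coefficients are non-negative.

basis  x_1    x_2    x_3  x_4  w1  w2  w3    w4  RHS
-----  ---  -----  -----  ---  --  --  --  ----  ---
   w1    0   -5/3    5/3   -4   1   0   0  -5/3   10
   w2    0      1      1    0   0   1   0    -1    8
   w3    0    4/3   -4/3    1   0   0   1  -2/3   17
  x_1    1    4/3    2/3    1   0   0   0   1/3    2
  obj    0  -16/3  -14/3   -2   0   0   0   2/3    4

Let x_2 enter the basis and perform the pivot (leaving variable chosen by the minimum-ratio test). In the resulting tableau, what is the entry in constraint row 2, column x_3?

Ratio test on column x_2 — row 1: entry -5/3 ≤ 0; row 2: 8/1 = 8; row 3: 17/(4/3) = 51/4; row 4: 2/(4/3) = 3/2. Minimum is 3/2 at row 4 (x_1 leaves); pivot element 4/3.
Divide row 4 by 4/3; eliminate column x_2 from the other rows.
Row 2 update in column x_3: 1 − 1·(1/2) = 1/2.

1/2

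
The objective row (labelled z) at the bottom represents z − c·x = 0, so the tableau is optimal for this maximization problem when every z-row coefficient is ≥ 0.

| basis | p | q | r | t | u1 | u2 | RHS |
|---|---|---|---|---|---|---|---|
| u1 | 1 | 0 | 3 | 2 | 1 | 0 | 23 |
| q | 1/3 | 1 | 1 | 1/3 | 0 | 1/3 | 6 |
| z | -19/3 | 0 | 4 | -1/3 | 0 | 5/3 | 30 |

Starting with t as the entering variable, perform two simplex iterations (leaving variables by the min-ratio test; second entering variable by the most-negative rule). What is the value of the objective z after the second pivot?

114

Ratio test on column t — row 1: 23/2 = 23/2; row 2: 6/(1/3) = 18. Minimum is 23/2 at row 1 (u1 leaves); pivot element 2.
Pivot on row 1; the z-row RHS becomes 30 − (-1/3)·(23/2) = 203/6.
Next entering variable (most negative z-row entry -37/6): p.
Ratio test on column p — row 1: (23/2)/(1/2) = 23; row 2: (13/6)/(1/6) = 13. Minimum is 13 at row 2 (q leaves); pivot element 1/6.
After the second pivot the z-row RHS is 203/6 − (-37/6)·13 = 114.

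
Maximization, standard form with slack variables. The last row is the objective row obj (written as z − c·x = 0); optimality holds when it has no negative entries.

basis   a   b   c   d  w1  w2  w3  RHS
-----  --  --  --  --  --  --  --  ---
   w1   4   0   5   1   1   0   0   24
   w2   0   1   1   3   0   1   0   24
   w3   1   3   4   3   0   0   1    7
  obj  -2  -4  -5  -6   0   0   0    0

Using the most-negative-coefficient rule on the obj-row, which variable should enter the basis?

Negative obj-row entries: a: -2, b: -4, c: -5, d: -6.
The most negative is -6 in column d, so d enters.

d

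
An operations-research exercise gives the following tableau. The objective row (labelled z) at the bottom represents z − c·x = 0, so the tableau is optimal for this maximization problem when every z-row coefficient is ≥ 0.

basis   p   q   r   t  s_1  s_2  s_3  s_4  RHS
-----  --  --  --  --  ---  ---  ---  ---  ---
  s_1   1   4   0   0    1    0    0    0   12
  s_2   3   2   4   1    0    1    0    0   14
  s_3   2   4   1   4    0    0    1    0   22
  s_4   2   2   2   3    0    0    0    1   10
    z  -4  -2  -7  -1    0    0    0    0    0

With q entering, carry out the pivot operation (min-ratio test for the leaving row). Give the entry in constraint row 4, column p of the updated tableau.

3/2

Ratio test on column q — row 1: 12/4 = 3; row 2: 14/2 = 7; row 3: 22/4 = 11/2; row 4: 10/2 = 5. Minimum is 3 at row 1 (s_1 leaves); pivot element 4.
Divide row 1 by 4; eliminate column q from the other rows.
Row 4 update in column p: 2 − 2·(1/4) = 3/2.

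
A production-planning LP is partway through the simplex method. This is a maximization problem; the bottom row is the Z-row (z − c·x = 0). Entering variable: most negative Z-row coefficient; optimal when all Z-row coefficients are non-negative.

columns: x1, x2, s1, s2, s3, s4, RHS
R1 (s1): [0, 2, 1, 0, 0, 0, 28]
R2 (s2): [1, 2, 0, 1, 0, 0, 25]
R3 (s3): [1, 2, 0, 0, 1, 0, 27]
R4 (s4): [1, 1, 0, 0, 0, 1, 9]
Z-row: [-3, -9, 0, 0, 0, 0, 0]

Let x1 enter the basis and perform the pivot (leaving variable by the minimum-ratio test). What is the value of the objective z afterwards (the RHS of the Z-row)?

Ratio test on column x1 — row 1: entry 0 ≤ 0; row 2: 25/1 = 25; row 3: 27/1 = 27; row 4: 9/1 = 9. Minimum is 9 at row 4 (s4 leaves); pivot element 1.
Pivot on row 4; the Z-row RHS becomes 0 − (-3)·9 = 27.

27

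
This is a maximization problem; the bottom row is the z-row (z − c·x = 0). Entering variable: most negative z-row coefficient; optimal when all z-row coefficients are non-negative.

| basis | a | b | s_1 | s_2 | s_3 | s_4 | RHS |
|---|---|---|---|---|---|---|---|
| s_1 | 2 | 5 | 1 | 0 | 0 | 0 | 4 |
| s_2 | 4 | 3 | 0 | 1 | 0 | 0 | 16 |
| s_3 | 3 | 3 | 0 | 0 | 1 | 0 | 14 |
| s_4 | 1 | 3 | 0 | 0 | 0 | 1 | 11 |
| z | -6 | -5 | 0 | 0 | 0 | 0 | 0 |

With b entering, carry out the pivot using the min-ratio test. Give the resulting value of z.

4

Ratio test on column b — row 1: 4/5 = 4/5; row 2: 16/3 = 16/3; row 3: 14/3 = 14/3; row 4: 11/3 = 11/3. Minimum is 4/5 at row 1 (s_1 leaves); pivot element 5.
Pivot on row 1; the z-row RHS becomes 0 − (-5)·(4/5) = 4.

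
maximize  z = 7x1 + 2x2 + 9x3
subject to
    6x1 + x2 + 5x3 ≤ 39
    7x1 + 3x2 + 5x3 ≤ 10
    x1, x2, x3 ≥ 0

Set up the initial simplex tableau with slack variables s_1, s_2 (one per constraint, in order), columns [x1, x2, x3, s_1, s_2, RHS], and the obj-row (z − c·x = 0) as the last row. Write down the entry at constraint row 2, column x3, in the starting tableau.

5

Constraint 2 has coefficient 5 on x3.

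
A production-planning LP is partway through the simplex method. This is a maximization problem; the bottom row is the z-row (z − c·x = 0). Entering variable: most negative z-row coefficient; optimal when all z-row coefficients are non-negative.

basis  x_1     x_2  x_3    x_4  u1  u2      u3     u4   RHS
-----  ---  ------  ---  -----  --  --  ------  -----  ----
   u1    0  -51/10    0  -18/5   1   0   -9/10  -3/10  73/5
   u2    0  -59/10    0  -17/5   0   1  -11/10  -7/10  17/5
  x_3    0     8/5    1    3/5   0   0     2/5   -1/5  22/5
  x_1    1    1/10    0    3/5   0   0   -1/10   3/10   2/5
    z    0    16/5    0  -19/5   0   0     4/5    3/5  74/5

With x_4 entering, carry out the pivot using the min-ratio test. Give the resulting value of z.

Ratio test on column x_4 — row 1: entry -18/5 ≤ 0; row 2: entry -17/5 ≤ 0; row 3: (22/5)/(3/5) = 22/3; row 4: (2/5)/(3/5) = 2/3. Minimum is 2/3 at row 4 (x_1 leaves); pivot element 3/5.
Pivot on row 4; the z-row RHS becomes 74/5 − (-19/5)·(2/3) = 52/3.

52/3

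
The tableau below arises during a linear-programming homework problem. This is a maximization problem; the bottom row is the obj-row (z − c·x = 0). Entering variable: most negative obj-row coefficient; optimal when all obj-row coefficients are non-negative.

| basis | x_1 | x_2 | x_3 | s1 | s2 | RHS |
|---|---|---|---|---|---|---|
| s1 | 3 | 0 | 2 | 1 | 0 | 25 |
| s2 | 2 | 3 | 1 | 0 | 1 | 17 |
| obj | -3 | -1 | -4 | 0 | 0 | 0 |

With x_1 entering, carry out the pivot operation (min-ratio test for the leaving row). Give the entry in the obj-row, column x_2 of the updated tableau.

-1

Ratio test on column x_1 — row 1: 25/3 = 25/3; row 2: 17/2 = 17/2. Minimum is 25/3 at row 1 (s1 leaves); pivot element 3.
Divide row 1 by 3; eliminate column x_1 from the other rows.
obj-row update in column x_2: -1 − (-3)·0 = -1.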